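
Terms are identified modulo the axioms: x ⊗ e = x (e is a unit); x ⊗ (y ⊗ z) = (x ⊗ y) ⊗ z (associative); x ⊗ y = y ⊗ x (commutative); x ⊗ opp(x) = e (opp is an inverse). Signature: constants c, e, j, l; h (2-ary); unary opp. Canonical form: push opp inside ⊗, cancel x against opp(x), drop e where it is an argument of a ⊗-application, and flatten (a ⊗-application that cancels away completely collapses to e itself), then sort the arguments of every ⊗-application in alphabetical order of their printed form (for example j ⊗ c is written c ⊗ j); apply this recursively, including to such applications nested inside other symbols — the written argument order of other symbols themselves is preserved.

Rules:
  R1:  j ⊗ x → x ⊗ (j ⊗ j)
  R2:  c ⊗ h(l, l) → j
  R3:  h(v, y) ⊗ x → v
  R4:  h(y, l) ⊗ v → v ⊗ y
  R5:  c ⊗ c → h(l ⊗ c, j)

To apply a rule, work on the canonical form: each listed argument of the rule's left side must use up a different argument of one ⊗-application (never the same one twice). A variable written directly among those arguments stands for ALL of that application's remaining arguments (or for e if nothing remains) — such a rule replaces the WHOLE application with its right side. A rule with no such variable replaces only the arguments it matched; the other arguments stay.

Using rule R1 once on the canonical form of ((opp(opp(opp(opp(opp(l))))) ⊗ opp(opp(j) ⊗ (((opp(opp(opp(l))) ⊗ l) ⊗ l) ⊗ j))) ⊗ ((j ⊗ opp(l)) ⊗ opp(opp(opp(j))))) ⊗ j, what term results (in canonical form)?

Canonical form:  j ⊗ opp(l) ⊗ opp(l) ⊗ opp(l)
R1 matches:  uses j;  x := opp(l) ⊗ opp(l) ⊗ opp(l)
The variable takes the whole remainder — replace the entire application.
Result:  j ⊗ j ⊗ opp(l) ⊗ opp(l) ⊗ opp(l)

Answer: j ⊗ j ⊗ opp(l) ⊗ opp(l) ⊗ opp(l)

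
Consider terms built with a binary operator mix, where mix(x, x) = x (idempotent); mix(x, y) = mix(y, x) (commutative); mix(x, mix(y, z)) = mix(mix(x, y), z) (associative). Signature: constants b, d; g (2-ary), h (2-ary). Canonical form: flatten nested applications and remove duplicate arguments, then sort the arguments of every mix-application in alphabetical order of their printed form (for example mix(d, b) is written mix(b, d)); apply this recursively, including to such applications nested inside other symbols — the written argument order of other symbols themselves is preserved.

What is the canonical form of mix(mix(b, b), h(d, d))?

Un-nest:  mix(b, b, h(d, d))
Idempotence:  drop duplicate b
Sort arguments:  mix(b, h(d, d))

Answer: mix(b, h(d, d))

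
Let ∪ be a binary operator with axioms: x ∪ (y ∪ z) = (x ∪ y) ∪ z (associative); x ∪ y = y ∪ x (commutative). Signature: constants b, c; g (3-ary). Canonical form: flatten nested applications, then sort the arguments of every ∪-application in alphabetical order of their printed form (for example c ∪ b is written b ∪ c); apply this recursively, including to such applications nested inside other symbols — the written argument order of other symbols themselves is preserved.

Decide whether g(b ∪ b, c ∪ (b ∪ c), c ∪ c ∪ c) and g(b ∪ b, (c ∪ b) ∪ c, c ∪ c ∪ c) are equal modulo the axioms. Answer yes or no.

Answer: yes — both canonical forms are g(b ∪ b, b ∪ c ∪ c, c ∪ c ∪ c)

Derivation:
Left:  g(b ∪ b, c ∪ (b ∪ c), c ∪ c ∪ c)
  Focus inside:  c ∪ (b ∪ c)
  Merge nested applications:  c ∪ b ∪ c
  Sort arguments:  b ∪ c ∪ c
  Reassemble:  g(b ∪ b, b ∪ c ∪ c, c ∪ c ∪ c)
Right:  g(b ∪ b, (c ∪ b) ∪ c, c ∪ c ∪ c)
  Descend into:  (c ∪ b) ∪ c
  Flatten:  c ∪ b ∪ c
  Sort:  b ∪ c ∪ c
  Reassemble:  g(b ∪ b, b ∪ c ∪ c, c ∪ c ∪ c)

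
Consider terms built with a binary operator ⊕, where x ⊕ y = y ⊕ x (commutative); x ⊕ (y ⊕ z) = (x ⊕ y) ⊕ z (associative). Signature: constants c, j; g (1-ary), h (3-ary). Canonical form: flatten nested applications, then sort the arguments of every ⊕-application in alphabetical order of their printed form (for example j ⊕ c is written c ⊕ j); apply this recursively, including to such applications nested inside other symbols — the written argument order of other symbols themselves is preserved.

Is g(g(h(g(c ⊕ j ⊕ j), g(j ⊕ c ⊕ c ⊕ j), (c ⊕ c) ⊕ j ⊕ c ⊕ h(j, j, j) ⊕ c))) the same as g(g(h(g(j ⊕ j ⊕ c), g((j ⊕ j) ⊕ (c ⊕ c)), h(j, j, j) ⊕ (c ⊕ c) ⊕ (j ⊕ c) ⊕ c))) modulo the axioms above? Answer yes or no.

Left:  g(g(h(g(c ⊕ j ⊕ j), g(j ⊕ c ⊕ c ⊕ j), (c ⊕ c) ⊕ j ⊕ c ⊕ h(j, j, j) ⊕ c)))
  Focus inside:  (c ⊕ c) ⊕ j ⊕ c ⊕ h(j, j, j) ⊕ c
  Un-nest:  c ⊕ c ⊕ j ⊕ c ⊕ h(j, j, j) ⊕ c
  Sort:  c ⊕ c ⊕ c ⊕ c ⊕ h(j, j, j) ⊕ j
  Rebuild:  g(g(h(g(c ⊕ j ⊕ j), g(c ⊕ c ⊕ j ⊕ j), c ⊕ c ⊕ c ⊕ c ⊕ h(j, j, j) ⊕ j)))
Right:  g(g(h(g(j ⊕ j ⊕ c), g((j ⊕ j) ⊕ (c ⊕ c)), h(j, j, j) ⊕ (c ⊕ c) ⊕ (j ⊕ c) ⊕ c)))
  Descend into:  h(j, j, j) ⊕ (c ⊕ c) ⊕ (j ⊕ c) ⊕ c
  Flatten:  h(j, j, j) ⊕ c ⊕ c ⊕ j ⊕ c ⊕ c
  Order the arguments:  c ⊕ c ⊕ c ⊕ c ⊕ h(j, j, j) ⊕ j
  Rebuild:  g(g(h(g(c ⊕ j ⊕ j), g(c ⊕ c ⊕ j ⊕ j), c ⊕ c ⊕ c ⊕ c ⊕ h(j, j, j) ⊕ j)))

Answer: yes — both canonical forms are g(g(h(g(c ⊕ j ⊕ j), g(c ⊕ c ⊕ j ⊕ j), c ⊕ c ⊕ c ⊕ c ⊕ h(j, j, j) ⊕ j)))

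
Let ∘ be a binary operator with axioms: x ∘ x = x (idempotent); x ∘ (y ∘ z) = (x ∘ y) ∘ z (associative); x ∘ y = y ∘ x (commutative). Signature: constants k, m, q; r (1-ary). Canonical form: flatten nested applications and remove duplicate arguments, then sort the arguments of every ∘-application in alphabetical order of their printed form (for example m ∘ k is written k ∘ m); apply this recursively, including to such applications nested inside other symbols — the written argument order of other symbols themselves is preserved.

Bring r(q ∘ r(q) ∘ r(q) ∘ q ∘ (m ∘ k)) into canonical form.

Answer: r(k ∘ m ∘ q ∘ r(q))

Derivation:
Work inside:  q ∘ r(q) ∘ r(q) ∘ q ∘ (m ∘ k)
Flatten:  q ∘ r(q) ∘ r(q) ∘ q ∘ m ∘ k
Idempotence:  drop duplicate r(q), q
Sort arguments:  k ∘ m ∘ q ∘ r(q)
Put back:  r(k ∘ m ∘ q ∘ r(q))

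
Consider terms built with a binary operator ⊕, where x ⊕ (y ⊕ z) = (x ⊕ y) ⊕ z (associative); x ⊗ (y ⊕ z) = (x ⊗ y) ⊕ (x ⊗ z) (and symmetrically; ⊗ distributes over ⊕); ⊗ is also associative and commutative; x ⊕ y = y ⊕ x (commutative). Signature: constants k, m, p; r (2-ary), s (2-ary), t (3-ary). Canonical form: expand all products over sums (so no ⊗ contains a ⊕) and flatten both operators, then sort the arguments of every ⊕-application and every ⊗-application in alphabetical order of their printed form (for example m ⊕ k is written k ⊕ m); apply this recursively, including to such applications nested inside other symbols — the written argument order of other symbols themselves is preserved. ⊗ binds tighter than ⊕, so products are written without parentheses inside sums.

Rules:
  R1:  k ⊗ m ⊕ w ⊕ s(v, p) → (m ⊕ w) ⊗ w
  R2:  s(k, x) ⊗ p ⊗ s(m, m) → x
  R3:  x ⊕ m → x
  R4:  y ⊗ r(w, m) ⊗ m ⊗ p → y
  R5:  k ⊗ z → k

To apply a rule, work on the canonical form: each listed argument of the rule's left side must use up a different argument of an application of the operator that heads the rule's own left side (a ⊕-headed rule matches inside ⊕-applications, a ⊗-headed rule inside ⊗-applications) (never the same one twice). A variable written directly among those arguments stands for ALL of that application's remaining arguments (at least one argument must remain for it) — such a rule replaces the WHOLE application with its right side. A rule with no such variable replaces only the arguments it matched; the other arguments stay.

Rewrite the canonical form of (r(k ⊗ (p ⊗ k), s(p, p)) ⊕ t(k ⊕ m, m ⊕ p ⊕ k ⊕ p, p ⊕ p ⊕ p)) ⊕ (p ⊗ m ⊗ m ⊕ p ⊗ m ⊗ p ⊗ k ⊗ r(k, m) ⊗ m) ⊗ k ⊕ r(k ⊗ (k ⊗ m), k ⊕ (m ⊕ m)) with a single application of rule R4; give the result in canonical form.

Answer: k ⊗ k ⊗ m ⊗ p ⊕ k ⊗ m ⊗ m ⊗ p ⊕ r(k ⊗ k ⊗ m, k ⊕ m ⊕ m) ⊕ r(k ⊗ k ⊗ p, s(p, p)) ⊕ t(k ⊕ m, k ⊕ m ⊕ p ⊕ p, p ⊕ p ⊕ p)

Derivation:
Canonical form:  k ⊗ k ⊗ m ⊗ m ⊗ p ⊗ p ⊗ r(k, m) ⊕ k ⊗ m ⊗ m ⊗ p ⊕ r(k ⊗ k ⊗ m, k ⊕ m ⊕ m) ⊕ r(k ⊗ k ⊗ p, s(p, p)) ⊕ t(k ⊕ m, k ⊕ m ⊕ p ⊕ p, p ⊕ p ⊕ p)
Match R4:  consume m, p, r(k, m);  w := k, y := k ⊗ k ⊗ m ⊗ p
Every leftover argument binds to the variable; the entire application is replaced.
Result:  k ⊗ k ⊗ m ⊗ p ⊕ k ⊗ m ⊗ m ⊗ p ⊕ r(k ⊗ k ⊗ m, k ⊕ m ⊕ m) ⊕ r(k ⊗ k ⊗ p, s(p, p)) ⊕ t(k ⊕ m, k ⊕ m ⊕ p ⊕ p, p ⊕ p ⊕ p)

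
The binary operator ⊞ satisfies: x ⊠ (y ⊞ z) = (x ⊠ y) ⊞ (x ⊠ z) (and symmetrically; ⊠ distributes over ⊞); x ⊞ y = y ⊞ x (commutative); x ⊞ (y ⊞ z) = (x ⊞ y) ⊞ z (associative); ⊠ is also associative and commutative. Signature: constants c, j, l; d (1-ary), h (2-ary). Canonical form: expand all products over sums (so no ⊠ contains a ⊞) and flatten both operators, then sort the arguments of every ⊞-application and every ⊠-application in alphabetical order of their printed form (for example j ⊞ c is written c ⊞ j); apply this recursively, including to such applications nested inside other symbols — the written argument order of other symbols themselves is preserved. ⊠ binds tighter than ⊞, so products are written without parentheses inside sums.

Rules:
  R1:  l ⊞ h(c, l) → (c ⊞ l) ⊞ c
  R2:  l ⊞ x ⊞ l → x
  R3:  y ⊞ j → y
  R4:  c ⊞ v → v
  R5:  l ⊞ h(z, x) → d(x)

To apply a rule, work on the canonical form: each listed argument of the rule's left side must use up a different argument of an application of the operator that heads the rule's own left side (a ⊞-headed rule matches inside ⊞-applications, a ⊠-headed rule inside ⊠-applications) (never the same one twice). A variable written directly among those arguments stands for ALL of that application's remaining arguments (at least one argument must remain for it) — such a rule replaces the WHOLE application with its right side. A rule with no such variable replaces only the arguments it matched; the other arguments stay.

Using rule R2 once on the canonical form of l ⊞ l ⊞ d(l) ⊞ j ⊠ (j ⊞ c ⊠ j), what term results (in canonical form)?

Answer: c ⊠ j ⊠ j ⊞ d(l) ⊞ j ⊠ j

Derivation:
Canonical form:  c ⊠ j ⊠ j ⊞ d(l) ⊞ j ⊠ j ⊞ l ⊞ l
R2 matches:  uses l, l;  x := c ⊠ j ⊠ j ⊞ d(l) ⊞ j ⊠ j
Every leftover argument binds to the variable; the entire application is replaced.
Giving:  c ⊠ j ⊠ j ⊞ d(l) ⊞ j ⊠ j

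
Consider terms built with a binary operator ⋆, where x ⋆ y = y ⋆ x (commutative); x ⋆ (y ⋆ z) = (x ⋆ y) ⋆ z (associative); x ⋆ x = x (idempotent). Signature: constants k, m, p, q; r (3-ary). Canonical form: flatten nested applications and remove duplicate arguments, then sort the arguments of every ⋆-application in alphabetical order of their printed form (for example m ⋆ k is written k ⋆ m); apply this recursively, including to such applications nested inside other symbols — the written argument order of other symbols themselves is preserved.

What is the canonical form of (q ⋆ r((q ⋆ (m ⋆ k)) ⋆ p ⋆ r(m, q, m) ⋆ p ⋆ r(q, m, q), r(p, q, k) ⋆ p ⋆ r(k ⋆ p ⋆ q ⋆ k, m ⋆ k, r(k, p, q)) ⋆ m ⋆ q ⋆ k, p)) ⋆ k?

Merge nested applications:  q ⋆ r((q ⋆ (m ⋆ k)) ⋆ p ⋆ r(m, q, m) ⋆ p ⋆ r(q, m, q), r(p, q, k) ⋆ p ⋆ r(k ⋆ p ⋆ q ⋆ k, m ⋆ k, r(k, p, q)) ⋆ m ⋆ q ⋆ k, p) ⋆ k
Inside:  r((q ⋆ (m ⋆ k)) ⋆ p ⋆ r(m, q, m) ⋆ p ⋆ r(q, m, q), r(p, q, k) ⋆ p ⋆ r(k ⋆ p ⋆ q ⋆ k, m ⋆ k, r(k, p, q)) ⋆ m ⋆ q ⋆ k, p)  →  r(k ⋆ m ⋆ p ⋆ q ⋆ r(m, q, m) ⋆ r(q, m, q), k ⋆ m ⋆ p ⋆ q ⋆ r(k ⋆ p ⋆ q, k ⋆ m, r(k, p, q)) ⋆ r(p, q, k), p)
Sort:  k ⋆ q ⋆ r(k ⋆ m ⋆ p ⋆ q ⋆ r(m, q, m) ⋆ r(q, m, q), k ⋆ m ⋆ p ⋆ q ⋆ r(k ⋆ p ⋆ q, k ⋆ m, r(k, p, q)) ⋆ r(p, q, k), p)

Answer: k ⋆ q ⋆ r(k ⋆ m ⋆ p ⋆ q ⋆ r(m, q, m) ⋆ r(q, m, q), k ⋆ m ⋆ p ⋆ q ⋆ r(k ⋆ p ⋆ q, k ⋆ m, r(k, p, q)) ⋆ r(p, q, k), p)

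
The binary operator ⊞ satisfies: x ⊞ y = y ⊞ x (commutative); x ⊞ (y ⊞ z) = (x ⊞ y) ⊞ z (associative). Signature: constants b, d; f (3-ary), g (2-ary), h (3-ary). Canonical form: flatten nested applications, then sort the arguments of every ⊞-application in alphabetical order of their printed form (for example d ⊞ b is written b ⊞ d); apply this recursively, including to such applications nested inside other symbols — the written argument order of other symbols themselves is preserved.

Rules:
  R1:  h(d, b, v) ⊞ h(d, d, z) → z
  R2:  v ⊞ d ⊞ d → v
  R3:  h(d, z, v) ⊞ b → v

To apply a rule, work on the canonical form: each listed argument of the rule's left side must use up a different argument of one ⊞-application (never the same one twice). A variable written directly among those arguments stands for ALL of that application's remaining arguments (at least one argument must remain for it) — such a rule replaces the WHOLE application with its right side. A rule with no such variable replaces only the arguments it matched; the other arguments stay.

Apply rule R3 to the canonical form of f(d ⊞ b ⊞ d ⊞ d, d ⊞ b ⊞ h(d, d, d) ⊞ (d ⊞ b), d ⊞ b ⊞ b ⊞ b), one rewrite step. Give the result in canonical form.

Canonical form:  f(b ⊞ d ⊞ d ⊞ d, b ⊞ b ⊞ d ⊞ d ⊞ h(d, d, d), b ⊞ b ⊞ b ⊞ d)
Apply R3:  consuming b, h(d, d, d);  v := d, z := d
Giving:  f(b ⊞ d ⊞ d ⊞ d, b ⊞ d ⊞ d ⊞ d, b ⊞ b ⊞ b ⊞ d)

Answer: f(b ⊞ d ⊞ d ⊞ d, b ⊞ d ⊞ d ⊞ d, b ⊞ b ⊞ b ⊞ d)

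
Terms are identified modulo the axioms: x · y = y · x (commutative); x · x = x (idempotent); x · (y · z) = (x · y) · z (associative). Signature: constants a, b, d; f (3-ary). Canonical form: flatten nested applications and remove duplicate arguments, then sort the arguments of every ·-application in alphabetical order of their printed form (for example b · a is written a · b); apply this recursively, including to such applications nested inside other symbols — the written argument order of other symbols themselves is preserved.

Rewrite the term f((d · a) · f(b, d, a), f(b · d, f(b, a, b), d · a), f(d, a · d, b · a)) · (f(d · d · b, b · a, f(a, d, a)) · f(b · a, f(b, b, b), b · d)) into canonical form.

Answer: f(a · b, f(b, b, b), b · d) · f(a · d · f(b, d, a), f(b · d, f(b, a, b), a · d), f(d, a · d, a · b)) · f(b · d, a · b, f(a, d, a))

Derivation:
Un-nest:  f((d · a) · f(b, d, a), f(b · d, f(b, a, b), d · a), f(d, a · d, b · a)) · f(d · d · b, b · a, f(a, d, a)) · f(b · a, f(b, b, b), b · d)
Canonicalize subterm:  f((d · a) · f(b, d, a), f(b · d, f(b, a, b), d · a), f(d, a · d, b · a))  →  f(a · d · f(b, d, a), f(b · d, f(b, a, b), a · d), f(d, a · d, a · b))
Canonicalize subterm:  f(d · d · b, b · a, f(a, d, a))  →  f(b · d, a · b, f(a, d, a))
Canonicalize subterm:  f(b · a, f(b, b, b), b · d)  →  f(a · b, f(b, b, b), b · d)
Sort:  f(a · b, f(b, b, b), b · d) · f(a · d · f(b, d, a), f(b · d, f(b, a, b), a · d), f(d, a · d, a · b)) · f(b · d, a · b, f(a, d, a))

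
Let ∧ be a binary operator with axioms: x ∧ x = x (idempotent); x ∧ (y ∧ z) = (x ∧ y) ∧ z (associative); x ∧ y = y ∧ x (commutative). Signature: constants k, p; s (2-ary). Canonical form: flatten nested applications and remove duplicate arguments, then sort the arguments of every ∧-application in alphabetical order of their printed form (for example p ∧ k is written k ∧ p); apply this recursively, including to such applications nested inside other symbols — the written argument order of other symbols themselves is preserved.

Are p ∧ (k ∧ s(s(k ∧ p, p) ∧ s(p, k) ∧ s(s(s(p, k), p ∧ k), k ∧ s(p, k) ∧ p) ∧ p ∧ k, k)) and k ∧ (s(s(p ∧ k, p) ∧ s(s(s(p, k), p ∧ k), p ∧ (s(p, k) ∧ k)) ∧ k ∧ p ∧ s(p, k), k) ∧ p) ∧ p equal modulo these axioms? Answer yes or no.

Answer: yes — both canonical forms are k ∧ p ∧ s(k ∧ p ∧ s(k ∧ p, p) ∧ s(p, k) ∧ s(s(s(p, k), k ∧ p), k ∧ p ∧ s(p, k)), k)

Derivation:
Left:  p ∧ (k ∧ s(s(k ∧ p, p) ∧ s(p, k) ∧ s(s(s(p, k), p ∧ k), k ∧ s(p, k) ∧ p) ∧ p ∧ k, k))
  Un-nest:  p ∧ k ∧ s(s(k ∧ p, p) ∧ s(p, k) ∧ s(s(s(p, k), p ∧ k), k ∧ s(p, k) ∧ p) ∧ p ∧ k, k)
  Canonicalize subterm:  s(s(k ∧ p, p) ∧ s(p, k) ∧ s(s(s(p, k), p ∧ k), k ∧ s(p, k) ∧ p) ∧ p ∧ k, k)  →  s(k ∧ p ∧ s(k ∧ p, p) ∧ s(p, k) ∧ s(s(s(p, k), k ∧ p), k ∧ p ∧ s(p, k)), k)
  Order the arguments:  k ∧ p ∧ s(k ∧ p ∧ s(k ∧ p, p) ∧ s(p, k) ∧ s(s(s(p, k), k ∧ p), k ∧ p ∧ s(p, k)), k)
Right:  k ∧ (s(s(p ∧ k, p) ∧ s(s(s(p, k), p ∧ k), p ∧ (s(p, k) ∧ k)) ∧ k ∧ p ∧ s(p, k), k) ∧ p) ∧ p
  Un-nest:  k ∧ s(s(p ∧ k, p) ∧ s(s(s(p, k), p ∧ k), p ∧ (s(p, k) ∧ k)) ∧ k ∧ p ∧ s(p, k), k) ∧ p ∧ p
  Simplify inside:  s(s(p ∧ k, p) ∧ s(s(s(p, k), p ∧ k), p ∧ (s(p, k) ∧ k)) ∧ k ∧ p ∧ s(p, k), k)  →  s(k ∧ p ∧ s(k ∧ p, p) ∧ s(p, k) ∧ s(s(s(p, k), k ∧ p), k ∧ p ∧ s(p, k)), k)
  Drop duplicates:  drop duplicate p
  Order the arguments:  k ∧ p ∧ s(k ∧ p ∧ s(k ∧ p, p) ∧ s(p, k) ∧ s(s(s(p, k), k ∧ p), k ∧ p ∧ s(p, k)), k)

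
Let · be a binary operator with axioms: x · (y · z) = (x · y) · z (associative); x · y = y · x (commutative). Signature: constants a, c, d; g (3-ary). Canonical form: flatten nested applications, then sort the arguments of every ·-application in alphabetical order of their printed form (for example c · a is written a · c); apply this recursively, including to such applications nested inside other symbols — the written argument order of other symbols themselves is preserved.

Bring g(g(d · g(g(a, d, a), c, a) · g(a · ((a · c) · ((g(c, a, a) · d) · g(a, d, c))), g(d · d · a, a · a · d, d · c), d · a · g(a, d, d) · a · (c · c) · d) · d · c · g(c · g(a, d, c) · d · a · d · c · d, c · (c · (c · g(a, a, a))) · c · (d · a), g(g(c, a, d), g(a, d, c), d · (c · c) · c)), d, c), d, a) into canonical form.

Answer: g(g(c · d · d · g(a · a · c · d · g(a, d, c) · g(c, a, a), g(a · d · d, a · a · d, c · d), a · a · c · c · d · d · g(a, d, d)) · g(a · c · c · d · d · d · g(a, d, c), a · c · c · c · c · d · g(a, a, a), g(g(c, a, d), g(a, d, c), c · c · c · d)) · g(g(a, d, a), c, a), d, c), d, a)

Derivation:
Work inside:  d · g(g(a, d, a), c, a) · g(a · ((a · c) · ((g(c, a, a) · d) · g(a, d, c))), g(d · d · a, a · a · d, d · c), d · a · g(a, d, d) · a · (c · c) · d) · d · c · g(c · g(a, d, c) · d · a · d · c · d, c · (c · (c · g(a, a, a))) · c · (d · a), g(g(c, a, d), g(a, d, c), d · (c · c) · c))
Inside:  g(a · ((a · c) · ((g(c, a, a) · d) · g(a, d, c))), g(d · d · a, a · a · d, d · c), d · a · g(a, d, d) · a · (c · c) · d)  →  g(a · a · c · d · g(a, d, c) · g(c, a, a), g(a · d · d, a · a · d, c · d), a · a · c · c · d · d · g(a, d, d))
Simplify inside:  g(c · g(a, d, c) · d · a · d · c · d, c · (c · (c · g(a, a, a))) · c · (d · a), g(g(c, a, d), g(a, d, c), d · (c · c) · c))  →  g(a · c · c · d · d · d · g(a, d, c), a · c · c · c · c · d · g(a, a, a), g(g(c, a, d), g(a, d, c), c · c · c · d))
Sort arguments:  c · d · d · g(a · a · c · d · g(a, d, c) · g(c, a, a), g(a · d · d, a · a · d, c · d), a · a · c · c · d · d · g(a, d, d)) · g(a · c · c · d · d · d · g(a, d, c), a · c · c · c · c · d · g(a, a, a), g(g(c, a, d), g(a, d, c), c · c · c · d)) · g(g(a, d, a), c, a)
Reassemble:  g(g(c · d · d · g(a · a · c · d · g(a, d, c) · g(c, a, a), g(a · d · d, a · a · d, c · d), a · a · c · c · d · d · g(a, d, d)) · g(a · c · c · d · d · d · g(a, d, c), a · c · c · c · c · d · g(a, a, a), g(g(c, a, d), g(a, d, c), c · c · c · d)) · g(g(a, d, a), c, a), d, c), d, a)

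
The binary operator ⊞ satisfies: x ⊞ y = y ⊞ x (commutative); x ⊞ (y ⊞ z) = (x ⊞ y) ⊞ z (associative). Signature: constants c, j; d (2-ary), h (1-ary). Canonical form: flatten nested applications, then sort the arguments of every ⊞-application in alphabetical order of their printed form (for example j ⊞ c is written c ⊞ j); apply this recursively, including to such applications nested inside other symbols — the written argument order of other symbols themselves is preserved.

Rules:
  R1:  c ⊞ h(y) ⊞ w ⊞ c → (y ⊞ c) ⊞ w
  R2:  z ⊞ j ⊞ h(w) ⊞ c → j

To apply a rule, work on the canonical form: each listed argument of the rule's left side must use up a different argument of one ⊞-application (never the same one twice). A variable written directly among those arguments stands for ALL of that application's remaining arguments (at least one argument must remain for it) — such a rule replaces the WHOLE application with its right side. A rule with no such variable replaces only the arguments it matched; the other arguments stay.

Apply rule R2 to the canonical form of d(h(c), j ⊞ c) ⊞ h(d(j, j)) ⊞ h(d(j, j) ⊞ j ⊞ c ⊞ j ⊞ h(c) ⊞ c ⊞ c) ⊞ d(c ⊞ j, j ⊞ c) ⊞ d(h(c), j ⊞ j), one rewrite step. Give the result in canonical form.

Answer: d(c ⊞ j, c ⊞ j) ⊞ d(h(c), c ⊞ j) ⊞ d(h(c), j ⊞ j) ⊞ h(d(j, j)) ⊞ h(j)

Derivation:
Canonical form:  d(c ⊞ j, c ⊞ j) ⊞ d(h(c), c ⊞ j) ⊞ d(h(c), j ⊞ j) ⊞ h(c ⊞ c ⊞ c ⊞ d(j, j) ⊞ h(c) ⊞ j ⊞ j) ⊞ h(d(j, j))
Apply R2:  consuming c, h(c), j;  w := c, z := c ⊞ c ⊞ d(j, j) ⊞ j
Every leftover argument binds to the variable; the entire application is replaced.
Result:  d(c ⊞ j, c ⊞ j) ⊞ d(h(c), c ⊞ j) ⊞ d(h(c), j ⊞ j) ⊞ h(d(j, j)) ⊞ h(j)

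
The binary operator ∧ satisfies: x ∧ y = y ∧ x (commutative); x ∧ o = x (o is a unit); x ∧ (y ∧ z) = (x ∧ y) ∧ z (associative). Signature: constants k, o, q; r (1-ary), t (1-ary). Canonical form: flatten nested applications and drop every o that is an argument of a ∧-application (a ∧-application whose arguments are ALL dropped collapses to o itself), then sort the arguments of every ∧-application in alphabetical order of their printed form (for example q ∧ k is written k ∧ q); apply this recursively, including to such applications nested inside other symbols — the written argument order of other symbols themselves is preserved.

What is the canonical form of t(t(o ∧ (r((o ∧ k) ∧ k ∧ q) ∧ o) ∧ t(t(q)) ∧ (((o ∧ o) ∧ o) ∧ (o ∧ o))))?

Descend into:  o ∧ (r((o ∧ k) ∧ k ∧ q) ∧ o) ∧ t(t(q)) ∧ (((o ∧ o) ∧ o) ∧ (o ∧ o))
Un-nest:  o ∧ r((o ∧ k) ∧ k ∧ q) ∧ o ∧ t(t(q)) ∧ o ∧ o ∧ o ∧ o ∧ o
Canonicalize subterm:  r((o ∧ k) ∧ k ∧ q)  →  r(k ∧ k ∧ q)
Drop the unit:  drop o (×7)
Sort:  r(k ∧ k ∧ q) ∧ t(t(q))
Rebuild:  t(t(r(k ∧ k ∧ q) ∧ t(t(q))))

Answer: t(t(r(k ∧ k ∧ q) ∧ t(t(q))))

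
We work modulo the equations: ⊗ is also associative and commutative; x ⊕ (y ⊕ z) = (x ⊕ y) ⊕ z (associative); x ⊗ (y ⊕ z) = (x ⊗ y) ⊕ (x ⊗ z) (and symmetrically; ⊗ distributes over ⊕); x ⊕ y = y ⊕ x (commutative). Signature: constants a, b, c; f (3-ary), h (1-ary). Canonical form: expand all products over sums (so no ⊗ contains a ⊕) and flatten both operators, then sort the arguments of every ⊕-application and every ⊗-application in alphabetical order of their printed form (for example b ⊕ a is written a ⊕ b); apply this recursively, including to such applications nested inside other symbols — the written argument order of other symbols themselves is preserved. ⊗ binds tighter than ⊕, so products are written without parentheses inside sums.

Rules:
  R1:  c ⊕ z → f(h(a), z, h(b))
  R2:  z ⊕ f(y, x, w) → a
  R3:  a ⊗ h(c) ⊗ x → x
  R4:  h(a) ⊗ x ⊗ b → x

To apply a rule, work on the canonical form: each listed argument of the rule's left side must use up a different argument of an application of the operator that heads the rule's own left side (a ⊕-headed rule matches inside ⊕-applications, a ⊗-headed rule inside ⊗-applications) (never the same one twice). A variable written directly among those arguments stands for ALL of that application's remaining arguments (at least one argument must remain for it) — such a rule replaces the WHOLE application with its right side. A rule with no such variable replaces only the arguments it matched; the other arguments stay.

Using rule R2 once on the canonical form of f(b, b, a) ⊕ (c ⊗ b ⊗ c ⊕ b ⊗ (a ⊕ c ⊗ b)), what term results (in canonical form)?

Answer: a

Derivation:
Canonical form:  a ⊗ b ⊕ b ⊗ b ⊗ c ⊕ b ⊗ c ⊗ c ⊕ f(b, b, a)
Match R2:  consume f(b, b, a);  w := a, x := b, y := b, z := a ⊗ b ⊕ b ⊗ b ⊗ c ⊕ b ⊗ c ⊗ c
The variable takes the whole remainder — replace the entire application.
New term:  a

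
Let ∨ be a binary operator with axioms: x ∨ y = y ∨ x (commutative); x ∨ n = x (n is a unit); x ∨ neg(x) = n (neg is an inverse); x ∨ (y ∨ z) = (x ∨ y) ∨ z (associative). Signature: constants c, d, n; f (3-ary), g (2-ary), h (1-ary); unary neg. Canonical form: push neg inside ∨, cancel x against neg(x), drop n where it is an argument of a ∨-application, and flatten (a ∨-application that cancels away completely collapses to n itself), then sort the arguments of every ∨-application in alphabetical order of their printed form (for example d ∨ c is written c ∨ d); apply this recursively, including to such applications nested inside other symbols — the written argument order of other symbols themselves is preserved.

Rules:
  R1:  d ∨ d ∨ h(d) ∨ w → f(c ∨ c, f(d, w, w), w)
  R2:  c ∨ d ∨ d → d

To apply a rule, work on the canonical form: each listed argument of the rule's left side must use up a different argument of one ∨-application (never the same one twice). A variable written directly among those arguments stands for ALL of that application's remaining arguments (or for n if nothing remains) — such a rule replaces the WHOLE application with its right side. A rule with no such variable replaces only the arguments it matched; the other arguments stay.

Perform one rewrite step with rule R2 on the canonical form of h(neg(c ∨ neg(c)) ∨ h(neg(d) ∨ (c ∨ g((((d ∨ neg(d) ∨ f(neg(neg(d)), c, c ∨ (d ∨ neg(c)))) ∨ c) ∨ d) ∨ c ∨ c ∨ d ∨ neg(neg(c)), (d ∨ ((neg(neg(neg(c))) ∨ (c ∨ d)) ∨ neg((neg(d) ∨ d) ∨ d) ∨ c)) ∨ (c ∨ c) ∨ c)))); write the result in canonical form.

Answer: h(h(c ∨ g(c ∨ c ∨ c ∨ d ∨ f(d, c, d), c ∨ c ∨ c ∨ c ∨ d) ∨ neg(d)))

Derivation:
Canonical form:  h(h(c ∨ g(c ∨ c ∨ c ∨ c ∨ d ∨ d ∨ f(d, c, d), c ∨ c ∨ c ∨ c ∨ d) ∨ neg(d)))
R2 matches:  uses c, d, d
Giving:  h(h(c ∨ g(c ∨ c ∨ c ∨ d ∨ f(d, c, d), c ∨ c ∨ c ∨ c ∨ d) ∨ neg(d)))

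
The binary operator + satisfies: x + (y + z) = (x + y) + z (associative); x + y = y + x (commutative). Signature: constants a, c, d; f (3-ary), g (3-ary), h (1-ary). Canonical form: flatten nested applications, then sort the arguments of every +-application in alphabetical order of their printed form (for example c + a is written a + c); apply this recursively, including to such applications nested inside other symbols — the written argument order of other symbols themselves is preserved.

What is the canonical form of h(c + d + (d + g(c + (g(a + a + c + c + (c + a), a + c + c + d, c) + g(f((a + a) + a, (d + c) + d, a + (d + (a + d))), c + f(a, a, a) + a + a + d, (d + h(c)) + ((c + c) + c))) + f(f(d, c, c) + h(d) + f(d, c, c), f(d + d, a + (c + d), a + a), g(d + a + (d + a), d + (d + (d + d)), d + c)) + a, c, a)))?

Answer: h(c + d + d + g(a + c + f(f(d, c, c) + f(d, c, c) + h(d), f(d + d, a + c + d, a + a), g(a + a + d + d, d + d + d + d, c + d)) + g(a + a + a + c + c + c, a + c + c + d, c) + g(f(a + a + a, c + d + d, a + a + d + d), a + a + c + d + f(a, a, a), c + c + c + d + h(c)), c, a))

Derivation:
Descend into:  c + d + (d + g(c + (g(a + a + c + c + (c + a), a + c + c + d, c) + g(f((a + a) + a, (d + c) + d, a + (d + (a + d))), c + f(a, a, a) + a + a + d, (d + h(c)) + ((c + c) + c))) + f(f(d, c, c) + h(d) + f(d, c, c), f(d + d, a + (c + d), a + a), g(d + a + (d + a), d + (d + (d + d)), d + c)) + a, c, a))
Merge nested applications:  c + d + d + g(c + (g(a + a + c + c + (c + a), a + c + c + d, c) + g(f((a + a) + a, (d + c) + d, a + (d + (a + d))), c + f(a, a, a) + a + a + d, (d + h(c)) + ((c + c) + c))) + f(f(d, c, c) + h(d) + f(d, c, c), f(d + d, a + (c + d), a + a), g(d + a + (d + a), d + (d + (d + d)), d + c)) + a, c, a)
Inside:  g(c + (g(a + a + c + c + (c + a), a + c + c + d, c) + g(f((a + a) + a, (d + c) + d, a + (d + (a + d))), c + f(a, a, a) + a + a + d, (d + h(c)) + ((c + c) + c))) + f(f(d, c, c) + h(d) + f(d, c, c), f(d + d, a + (c + d), a + a), g(d + a + (d + a), d + (d + (d + d)), d + c)) + a, c, a)  →  g(a + c + f(f(d, c, c) + f(d, c, c) + h(d), f(d + d, a + c + d, a + a), g(a + a + d + d, d + d + d + d, c + d)) + g(a + a + a + c + c + c, a + c + c + d, c) + g(f(a + a + a, c + d + d, a + a + d + d), a + a + c + d + f(a, a, a), c + c + c + d + h(c)), c, a)
Order the arguments:  c + d + d + g(a + c + f(f(d, c, c) + f(d, c, c) + h(d), f(d + d, a + c + d, a + a), g(a + a + d + d, d + d + d + d, c + d)) + g(a + a + a + c + c + c, a + c + c + d, c) + g(f(a + a + a, c + d + d, a + a + d + d), a + a + c + d + f(a, a, a), c + c + c + d + h(c)), c, a)
Put back:  h(c + d + d + g(a + c + f(f(d, c, c) + f(d, c, c) + h(d), f(d + d, a + c + d, a + a), g(a + a + d + d, d + d + d + d, c + d)) + g(a + a + a + c + c + c, a + c + c + d, c) + g(f(a + a + a, c + d + d, a + a + d + d), a + a + c + d + f(a, a, a), c + c + c + d + h(c)), c, a))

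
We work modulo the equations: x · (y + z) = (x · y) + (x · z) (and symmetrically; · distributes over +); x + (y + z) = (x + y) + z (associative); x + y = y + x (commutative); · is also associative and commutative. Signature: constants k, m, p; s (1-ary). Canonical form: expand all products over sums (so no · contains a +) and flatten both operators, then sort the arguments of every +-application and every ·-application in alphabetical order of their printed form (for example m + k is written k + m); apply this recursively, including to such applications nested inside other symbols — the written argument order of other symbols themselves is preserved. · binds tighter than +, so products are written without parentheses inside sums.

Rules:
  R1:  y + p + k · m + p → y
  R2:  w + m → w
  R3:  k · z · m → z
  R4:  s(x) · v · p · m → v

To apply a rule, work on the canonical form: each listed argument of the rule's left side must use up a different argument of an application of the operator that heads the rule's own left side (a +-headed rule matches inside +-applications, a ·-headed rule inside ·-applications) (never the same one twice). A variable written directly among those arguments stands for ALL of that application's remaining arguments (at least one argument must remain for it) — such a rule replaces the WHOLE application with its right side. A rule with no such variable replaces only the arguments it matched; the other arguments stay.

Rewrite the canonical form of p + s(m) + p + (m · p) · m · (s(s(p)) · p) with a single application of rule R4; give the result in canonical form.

Answer: m · p + p + p + s(m)

Derivation:
Canonical form:  m · m · p · p · s(s(p)) + p + p + s(m)
R4 matches:  uses m, p, s(s(p));  v := m · p, x := s(p)
The extension variable absorbs all remaining arguments, so the whole application is rewritten.
Giving:  m · p + p + p + s(m)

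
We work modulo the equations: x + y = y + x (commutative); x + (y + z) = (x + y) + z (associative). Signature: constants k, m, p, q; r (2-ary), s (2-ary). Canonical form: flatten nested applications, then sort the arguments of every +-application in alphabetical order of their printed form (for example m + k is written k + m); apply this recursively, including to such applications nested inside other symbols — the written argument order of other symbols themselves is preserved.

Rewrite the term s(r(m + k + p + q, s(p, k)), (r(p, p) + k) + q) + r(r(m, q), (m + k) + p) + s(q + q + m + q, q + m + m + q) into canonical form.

Simplify inside:  s(r(m + k + p + q, s(p, k)), (r(p, p) + k) + q)  →  s(r(k + m + p + q, s(p, k)), k + q + r(p, p))
Simplify inside:  r(r(m, q), (m + k) + p)  →  r(r(m, q), k + m + p)
Inside:  s(q + q + m + q, q + m + m + q)  →  s(m + q + q + q, m + m + q + q)
Sort:  r(r(m, q), k + m + p) + s(m + q + q + q, m + m + q + q) + s(r(k + m + p + q, s(p, k)), k + q + r(p, p))

Answer: r(r(m, q), k + m + p) + s(m + q + q + q, m + m + q + q) + s(r(k + m + p + q, s(p, k)), k + q + r(p, p))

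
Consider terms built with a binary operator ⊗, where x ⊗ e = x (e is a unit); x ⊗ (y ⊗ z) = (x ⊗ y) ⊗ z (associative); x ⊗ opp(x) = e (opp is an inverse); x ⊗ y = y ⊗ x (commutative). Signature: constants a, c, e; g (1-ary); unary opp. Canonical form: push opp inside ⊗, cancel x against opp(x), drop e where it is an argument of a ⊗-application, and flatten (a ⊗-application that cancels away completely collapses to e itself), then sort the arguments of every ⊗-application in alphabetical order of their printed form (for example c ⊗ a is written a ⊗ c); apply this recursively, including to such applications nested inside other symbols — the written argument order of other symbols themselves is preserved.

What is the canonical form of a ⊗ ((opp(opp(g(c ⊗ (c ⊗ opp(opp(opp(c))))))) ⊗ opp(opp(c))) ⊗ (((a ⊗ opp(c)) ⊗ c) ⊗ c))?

Push opp inside:  distribute opp over ⊗ and collapse double opp
Collect terms:  a ⊗ a ⊗ g(c) ⊗ c ⊗ c
Order the arguments:  a ⊗ a ⊗ c ⊗ c ⊗ g(c)

Answer: a ⊗ a ⊗ c ⊗ c ⊗ g(c)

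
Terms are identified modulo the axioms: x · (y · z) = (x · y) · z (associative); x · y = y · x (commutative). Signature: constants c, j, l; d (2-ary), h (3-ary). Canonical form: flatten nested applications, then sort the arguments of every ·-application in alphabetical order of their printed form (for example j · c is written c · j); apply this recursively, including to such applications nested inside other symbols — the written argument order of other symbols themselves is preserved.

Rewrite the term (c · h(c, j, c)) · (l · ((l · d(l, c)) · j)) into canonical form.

Answer: c · d(l, c) · h(c, j, c) · j · l · l

Derivation:
Un-nest:  c · h(c, j, c) · l · l · d(l, c) · j
Sort:  c · d(l, c) · h(c, j, c) · j · l · l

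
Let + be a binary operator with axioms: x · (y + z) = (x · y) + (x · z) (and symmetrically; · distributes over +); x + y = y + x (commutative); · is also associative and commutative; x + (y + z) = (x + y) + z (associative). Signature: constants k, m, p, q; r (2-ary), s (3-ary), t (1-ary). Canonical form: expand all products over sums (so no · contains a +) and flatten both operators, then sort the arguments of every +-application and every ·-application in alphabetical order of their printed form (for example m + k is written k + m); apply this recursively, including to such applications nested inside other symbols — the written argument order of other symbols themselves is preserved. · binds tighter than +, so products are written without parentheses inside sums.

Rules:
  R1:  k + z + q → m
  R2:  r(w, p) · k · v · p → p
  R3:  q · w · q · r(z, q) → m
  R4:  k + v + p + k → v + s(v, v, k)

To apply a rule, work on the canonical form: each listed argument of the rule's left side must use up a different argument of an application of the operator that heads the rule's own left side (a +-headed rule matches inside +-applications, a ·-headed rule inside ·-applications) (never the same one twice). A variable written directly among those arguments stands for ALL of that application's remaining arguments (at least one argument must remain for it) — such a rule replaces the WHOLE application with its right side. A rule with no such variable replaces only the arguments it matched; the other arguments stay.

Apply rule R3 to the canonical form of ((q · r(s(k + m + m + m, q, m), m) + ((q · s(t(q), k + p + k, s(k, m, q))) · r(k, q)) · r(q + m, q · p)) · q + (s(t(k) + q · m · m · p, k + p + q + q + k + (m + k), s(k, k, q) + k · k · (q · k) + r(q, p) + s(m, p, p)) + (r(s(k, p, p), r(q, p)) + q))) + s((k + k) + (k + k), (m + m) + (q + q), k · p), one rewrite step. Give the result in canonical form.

Canonical form:  q + q · q · r(k, q) · r(m + q, p · q) · s(t(q), k + k + p, s(k, m, q)) + q · q · r(s(k + m + m + m, q, m), m) + r(s(k, p, p), r(q, p)) + s(k + k + k + k, m + m + q + q, k · p) + s(m · m · p · q + t(k), k + k + k + m + p + q + q, k · k · k · q + r(q, p) + s(k, k, q) + s(m, p, p))
Match R3:  consume q, q, r(k, q);  w := r(m + q, p · q) · s(t(q), k + k + p, s(k, m, q)), z := k
The variable takes the whole remainder — replace the entire application.
Giving:  m + q + q · q · r(s(k + m + m + m, q, m), m) + r(s(k, p, p), r(q, p)) + s(k + k + k + k, m + m + q + q, k · p) + s(m · m · p · q + t(k), k + k + k + m + p + q + q, k · k · k · q + r(q, p) + s(k, k, q) + s(m, p, p))

Answer: m + q + q · q · r(s(k + m + m + m, q, m), m) + r(s(k, p, p), r(q, p)) + s(k + k + k + k, m + m + q + q, k · p) + s(m · m · p · q + t(k), k + k + k + m + p + q + q, k · k · k · q + r(q, p) + s(k, k, q) + s(m, p, p))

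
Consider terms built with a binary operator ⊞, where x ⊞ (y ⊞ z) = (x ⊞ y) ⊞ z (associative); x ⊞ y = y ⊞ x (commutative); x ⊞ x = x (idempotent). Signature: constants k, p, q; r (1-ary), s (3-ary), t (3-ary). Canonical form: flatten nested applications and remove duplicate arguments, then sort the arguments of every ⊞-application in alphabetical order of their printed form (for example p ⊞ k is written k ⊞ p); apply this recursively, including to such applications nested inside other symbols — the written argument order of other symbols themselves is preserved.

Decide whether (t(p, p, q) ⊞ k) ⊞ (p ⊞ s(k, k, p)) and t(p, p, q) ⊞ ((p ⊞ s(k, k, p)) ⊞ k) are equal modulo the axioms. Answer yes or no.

Answer: yes — both canonical forms are k ⊞ p ⊞ s(k, k, p) ⊞ t(p, p, q)

Derivation:
Left:  (t(p, p, q) ⊞ k) ⊞ (p ⊞ s(k, k, p))
  Merge nested applications:  t(p, p, q) ⊞ k ⊞ p ⊞ s(k, k, p)
  Sort:  k ⊞ p ⊞ s(k, k, p) ⊞ t(p, p, q)
Right:  t(p, p, q) ⊞ ((p ⊞ s(k, k, p)) ⊞ k)
  Un-nest:  t(p, p, q) ⊞ p ⊞ s(k, k, p) ⊞ k
  Sort arguments:  k ⊞ p ⊞ s(k, k, p) ⊞ t(p, p, q)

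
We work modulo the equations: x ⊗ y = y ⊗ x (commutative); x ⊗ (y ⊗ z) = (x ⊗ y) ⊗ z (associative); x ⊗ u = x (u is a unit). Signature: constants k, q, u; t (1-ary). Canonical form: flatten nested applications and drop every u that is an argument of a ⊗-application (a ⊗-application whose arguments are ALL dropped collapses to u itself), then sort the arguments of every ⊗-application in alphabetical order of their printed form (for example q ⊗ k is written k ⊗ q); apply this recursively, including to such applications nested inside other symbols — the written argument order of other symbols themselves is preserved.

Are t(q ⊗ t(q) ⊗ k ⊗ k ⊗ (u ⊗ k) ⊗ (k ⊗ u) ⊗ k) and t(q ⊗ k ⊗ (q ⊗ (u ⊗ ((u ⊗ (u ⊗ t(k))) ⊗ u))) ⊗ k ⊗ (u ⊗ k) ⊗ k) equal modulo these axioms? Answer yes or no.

Answer: no — t(k ⊗ k ⊗ k ⊗ k ⊗ k ⊗ q ⊗ t(q)) vs t(k ⊗ k ⊗ k ⊗ k ⊗ q ⊗ q ⊗ t(k))

Derivation:
Left:  t(q ⊗ t(q) ⊗ k ⊗ k ⊗ (u ⊗ k) ⊗ (k ⊗ u) ⊗ k)
  Descend into:  q ⊗ t(q) ⊗ k ⊗ k ⊗ (u ⊗ k) ⊗ (k ⊗ u) ⊗ k
  Flatten:  q ⊗ t(q) ⊗ k ⊗ k ⊗ u ⊗ k ⊗ k ⊗ u ⊗ k
  Drop the unit:  drop u (×2)
  Order the arguments:  k ⊗ k ⊗ k ⊗ k ⊗ k ⊗ q ⊗ t(q)
  Reassemble:  t(k ⊗ k ⊗ k ⊗ k ⊗ k ⊗ q ⊗ t(q))
Right:  t(q ⊗ k ⊗ (q ⊗ (u ⊗ ((u ⊗ (u ⊗ t(k))) ⊗ u))) ⊗ k ⊗ (u ⊗ k) ⊗ k)
  Descend into:  q ⊗ k ⊗ (q ⊗ (u ⊗ ((u ⊗ (u ⊗ t(k))) ⊗ u))) ⊗ k ⊗ (u ⊗ k) ⊗ k
  Flatten:  q ⊗ k ⊗ q ⊗ u ⊗ u ⊗ u ⊗ t(k) ⊗ u ⊗ k ⊗ u ⊗ k ⊗ k
  Units out:  drop u (×5)
  Sort:  k ⊗ k ⊗ k ⊗ k ⊗ q ⊗ q ⊗ t(k)
  Put back:  t(k ⊗ k ⊗ k ⊗ k ⊗ q ⊗ q ⊗ t(k))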